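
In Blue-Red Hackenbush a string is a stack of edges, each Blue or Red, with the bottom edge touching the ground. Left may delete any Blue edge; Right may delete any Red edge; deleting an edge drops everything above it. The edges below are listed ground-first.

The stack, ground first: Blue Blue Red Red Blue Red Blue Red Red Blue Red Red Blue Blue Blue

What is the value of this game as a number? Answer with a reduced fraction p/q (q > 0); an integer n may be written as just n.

10831/8192

step 1: add Blue to get B; options L={ 0 } R={  } => 1
step 2: add Blue to get BB; options L={ 0; 1 } R={  } => 2
step 3: add Red to get BBR; options L={ 0; 1 } R={ 2 } => 3/2
step 4: add Red to get BBRR; options L={ 0; 1 } R={ 3/2; 2 } => 5/4
step 5: add Blue to get BBRRB; options L={ 0; 1; 5/4 } R={ 3/2; 2 } => 11/8
step 6: add Red to get BBRRBR; options L={ 0; 1; 5/4 } R={ 11/8; 3/2; 2 } => 21/16
step 7: add Blue to get BBRRBRB; options L={ 0; 1; 5/4; 21/16 } R={ 11/8; 3/2; 2 } => 43/32
step 8: add Red to get BBRRBRBR; options L={ 0; 1; 5/4; 21/16 } R={ 43/32; 11/8; 3/2; 2 } => 85/64
step 9: add Red to get BBRRBRBRR; options L={ 0; 1; 5/4; 21/16 } R={ 85/64; 43/32; 11/8; 3/2; 2 } => 169/128
step 10: add Blue to get BBRRBRBRRB; options L={ 0; 1; 5/4; 21/16; 169/128 } R={ 85/64; 43/32; 11/8; 3/2; 2 } => 339/256
step 11: add Red to get BBRRBRBRRBR; options L={ 0; 1; 5/4; 21/16; 169/128 } R={ 339/256; 85/64; 43/32; 11/8; 3/2; 2 } => 677/512
step 12: add Red to get BBRRBRBRRBRR; options L={ 0; 1; 5/4; 21/16; 169/128 } R={ 677/512; 339/256; 85/64; 43/32; 11/8; 3/2; 2 } => 1353/1024
step 13: add Blue to get BBRRBRBRRBRRB; options L={ 0; 1; 5/4; 21/16; 169/128; 1353/1024 } R={ 677/512; 339/256; 85/64; 43/32; 11/8; 3/2; 2 } => 2707/2048
step 14: add Blue to get BBRRBRBRRBRRBB; options L={ 0; 1; 5/4; 21/16; 169/128; 1353/1024; 2707/2048 } R={ 677/512; 339/256; 85/64; 43/32; 11/8; 3/2; 2 } => 5415/4096
step 15: add Blue to get BBRRBRBRRBRRBBB; options L={ 0; 1; 5/4; 21/16; 169/128; 1353/1024; 2707/2048; 5415/4096 } R={ 677/512; 339/256; 85/64; 43/32; 11/8; 3/2; 2 } => 10831/8192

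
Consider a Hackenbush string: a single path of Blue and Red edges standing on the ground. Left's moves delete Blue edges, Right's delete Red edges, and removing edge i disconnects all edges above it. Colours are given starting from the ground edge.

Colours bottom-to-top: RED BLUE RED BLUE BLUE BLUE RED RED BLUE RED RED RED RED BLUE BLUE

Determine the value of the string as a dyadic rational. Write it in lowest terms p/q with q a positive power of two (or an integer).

Build g(s[:k]) for k = 1..15, string s = RED BLUE RED BLUE BLUE BLUE RED RED BLUE RED RED RED RED BLUE BLUE.
g(R) = { — | 0 } ⇒ -1
g(RB) = { -1 | 0 } ⇒ -1/2
g(RBR) = { -1 | -1/2; 0 } ⇒ -3/4
g(RBRB) = { -1; -3/4 | -1/2; 0 } ⇒ -5/8
g(RBRBB) = { -1; -3/4; -5/8 | -1/2; 0 } ⇒ -9/16
g(RBRBBB) = { -1; -3/4; -5/8; -9/16 | -1/2; 0 } ⇒ -17/32
g(RBRBBBR) = { -1; -3/4; -5/8; -9/16 | -17/32; -1/2; 0 } ⇒ -35/64
g(RBRBBBRR) = { -1; -3/4; -5/8; -9/16 | -35/64; -17/32; -1/2; 0 } ⇒ -71/128
g(RBRBBBRRB) = { -1; -3/4; -5/8; -9/16; -71/128 | -35/64; -17/32; -1/2; 0 } ⇒ -141/256
g(RBRBBBRRBR) = { -1; -3/4; -5/8; -9/16; -71/128 | -141/256; -35/64; -17/32; -1/2; 0 } ⇒ -283/512
g(RBRBBBRRBRR) = { -1; -3/4; -5/8; -9/16; -71/128 | -283/512; -141/256; -35/64; -17/32; -1/2; 0 } ⇒ -567/1024
g(RBRBBBRRBRRR) = { -1; -3/4; -5/8; -9/16; -71/128 | -567/1024; -283/512; -141/256; -35/64; -17/32; -1/2; 0 } ⇒ -1135/2048
g(RBRBBBRRBRRRR) = { -1; -3/4; -5/8; -9/16; -71/128 | -1135/2048; -567/1024; -283/512; -141/256; -35/64; -17/32; -1/2; 0 } ⇒ -2271/4096
g(RBRBBBRRBRRRRB) = { -1; -3/4; -5/8; -9/16; -71/128; -2271/4096 | -1135/2048; -567/1024; -283/512; -141/256; -35/64; -17/32; -1/2; 0 } ⇒ -4541/8192
g(RBRBBBRRBRRRRBB) = { -1; -3/4; -5/8; -9/16; -71/128; -2271/4096; -4541/8192 | -1135/2048; -567/1024; -283/512; -141/256; -35/64; -17/32; -1/2; 0 } ⇒ -9081/16384

-9081/16384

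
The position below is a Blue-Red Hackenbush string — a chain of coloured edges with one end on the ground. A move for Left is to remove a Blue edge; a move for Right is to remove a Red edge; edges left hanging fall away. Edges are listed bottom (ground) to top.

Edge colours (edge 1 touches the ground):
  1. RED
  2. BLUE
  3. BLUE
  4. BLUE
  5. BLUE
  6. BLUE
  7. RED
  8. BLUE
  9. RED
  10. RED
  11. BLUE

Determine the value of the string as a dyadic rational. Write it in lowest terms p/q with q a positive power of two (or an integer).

-45/1024

Build g(s[:k]) for k = 1..11, string s = RED BLUE BLUE BLUE BLUE BLUE RED BLUE RED RED BLUE.
g_1 [R]  L=[∅]  R=[0]  — -1
g_2 [RB]  L=[-1]  R=[0]  — -1/2
g_3 [RBB]  L=[-1, -1/2]  R=[0]  — -1/4
g_4 [RBBB]  L=[-1, -1/2, -1/4]  R=[0]  — -1/8
g_5 [RBBBB]  L=[-1, -1/2, -1/4, -1/8]  R=[0]  — -1/16
g_6 [RBBBBB]  L=[-1, -1/2, -1/4, -1/8, -1/16]  R=[0]  — -1/32
g_7 [RBBBBBR]  L=[-1, -1/2, -1/4, -1/8, -1/16]  R=[-1/32, 0]  — -3/64
g_8 [RBBBBBRB]  L=[-1, -1/2, -1/4, -1/8, -1/16, -3/64]  R=[-1/32, 0]  — -5/128
g_9 [RBBBBBRBR]  L=[-1, -1/2, -1/4, -1/8, -1/16, -3/64]  R=[-5/128, -1/32, 0]  — -11/256
g_10 [RBBBBBRBRR]  L=[-1, -1/2, -1/4, -1/8, -1/16, -3/64]  R=[-11/256, -5/128, -1/32, 0]  — -23/512
g_11 [RBBBBBRBRRB]  L=[-1, -1/2, -1/4, -1/8, -1/16, -3/64, -23/512]  R=[-11/256, -5/128, -1/32, 0]  — -45/1024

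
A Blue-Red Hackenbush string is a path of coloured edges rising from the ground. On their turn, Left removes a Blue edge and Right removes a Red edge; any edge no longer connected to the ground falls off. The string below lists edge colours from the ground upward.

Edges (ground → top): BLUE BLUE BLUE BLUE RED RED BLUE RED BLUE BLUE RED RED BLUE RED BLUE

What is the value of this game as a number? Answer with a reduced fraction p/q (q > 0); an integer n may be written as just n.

G(B) = { 0 | (no moves) } = 1
G(BB) = { 0; 1 | (no moves) } = 2
G(BBB) = { 0; 1; 2 | (no moves) } = 3
G(BBBB) = { 0; 1; 2; 3 | (no moves) } = 4
G(BBBBR) = { 0; 1; 2; 3 | 4 } = 7/2
G(BBBBRR) = { 0; 1; 2; 3 | 7/2; 4 } = 13/4
G(BBBBRRB) = { 0; 1; 2; 3; 13/4 | 7/2; 4 } = 27/8
G(BBBBRRBR) = { 0; 1; 2; 3; 13/4 | 27/8; 7/2; 4 } = 53/16
G(BBBBRRBRB) = { 0; 1; 2; 3; 13/4; 53/16 | 27/8; 7/2; 4 } = 107/32
G(BBBBRRBRBB) = { 0; 1; 2; 3; 13/4; 53/16; 107/32 | 27/8; 7/2; 4 } = 215/64
G(BBBBRRBRBBR) = { 0; 1; 2; 3; 13/4; 53/16; 107/32 | 215/64; 27/8; 7/2; 4 } = 429/128
G(BBBBRRBRBBRR) = { 0; 1; 2; 3; 13/4; 53/16; 107/32 | 429/128; 215/64; 27/8; 7/2; 4 } = 857/256
G(BBBBRRBRBBRRB) = { 0; 1; 2; 3; 13/4; 53/16; 107/32; 857/256 | 429/128; 215/64; 27/8; 7/2; 4 } = 1715/512
G(BBBBRRBRBBRRBR) = { 0; 1; 2; 3; 13/4; 53/16; 107/32; 857/256 | 1715/512; 429/128; 215/64; 27/8; 7/2; 4 } = 3429/1024
G(BBBBRRBRBBRRBRB) = { 0; 1; 2; 3; 13/4; 53/16; 107/32; 857/256; 3429/1024 | 1715/512; 429/128; 215/64; 27/8; 7/2; 4 } = 6859/2048

6859/2048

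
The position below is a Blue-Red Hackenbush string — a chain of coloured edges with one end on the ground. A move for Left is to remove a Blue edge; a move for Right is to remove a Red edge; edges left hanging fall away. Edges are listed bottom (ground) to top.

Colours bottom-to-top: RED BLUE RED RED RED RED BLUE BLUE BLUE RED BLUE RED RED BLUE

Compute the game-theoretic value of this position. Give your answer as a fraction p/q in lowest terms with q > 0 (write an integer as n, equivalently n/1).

-7725/8192

Build value(s[:k]) for k = 1..14, string s = RED BLUE RED RED RED RED BLUE BLUE BLUE RED BLUE RED RED BLUE.
R: Left {  }, Right { 0 } -> simplest -1
RB: Left { -1 }, Right { 0 } -> simplest -1/2
RBR: Left { -1 }, Right { -1/2; 0 } -> simplest -3/4
RBRR: Left { -1 }, Right { -3/4; -1/2; 0 } -> simplest -7/8
RBRRR: Left { -1 }, Right { -7/8; -3/4; -1/2; 0 } -> simplest -15/16
RBRRRR: Left { -1 }, Right { -15/16; -7/8; -3/4; -1/2; 0 } -> simplest -31/32
RBRRRRB: Left { -1; -31/32 }, Right { -15/16; -7/8; -3/4; -1/2; 0 } -> simplest -61/64
RBRRRRBB: Left { -1; -31/32; -61/64 }, Right { -15/16; -7/8; -3/4; -1/2; 0 } -> simplest -121/128
RBRRRRBBB: Left { -1; -31/32; -61/64; -121/128 }, Right { -15/16; -7/8; -3/4; -1/2; 0 } -> simplest -241/256
RBRRRRBBBR: Left { -1; -31/32; -61/64; -121/128 }, Right { -241/256; -15/16; -7/8; -3/4; -1/2; 0 } -> simplest -483/512
RBRRRRBBBRB: Left { -1; -31/32; -61/64; -121/128; -483/512 }, Right { -241/256; -15/16; -7/8; -3/4; -1/2; 0 } -> simplest -965/1024
RBRRRRBBBRBR: Left { -1; -31/32; -61/64; -121/128; -483/512 }, Right { -965/1024; -241/256; -15/16; -7/8; -3/4; -1/2; 0 } -> simplest -1931/2048
RBRRRRBBBRBRR: Left { -1; -31/32; -61/64; -121/128; -483/512 }, Right { -1931/2048; -965/1024; -241/256; -15/16; -7/8; -3/4; -1/2; 0 } -> simplest -3863/4096
RBRRRRBBBRBRRB: Left { -1; -31/32; -61/64; -121/128; -483/512; -3863/4096 }, Right { -1931/2048; -965/1024; -241/256; -15/16; -7/8; -3/4; -1/2; 0 } -> simplest -7725/8192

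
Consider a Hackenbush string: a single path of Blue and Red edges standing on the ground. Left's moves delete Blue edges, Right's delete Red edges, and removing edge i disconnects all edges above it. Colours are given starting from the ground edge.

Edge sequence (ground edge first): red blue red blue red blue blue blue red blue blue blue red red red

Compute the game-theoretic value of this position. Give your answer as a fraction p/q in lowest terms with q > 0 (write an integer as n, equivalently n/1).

Build val(s[:k]) for k = 1..15, string s = red blue red blue red blue blue blue red blue blue blue red red red.
1 of 15 · r · max L −∞ · min R 0 gives -1
2 of 15 · rb · max L -1 · min R 0 gives -1/2
3 of 15 · rbr · max L -1 · min R -1/2 gives -3/4
4 of 15 · rbrb · max L -3/4 · min R -1/2 gives -5/8
5 of 15 · rbrbr · max L -3/4 · min R -5/8 gives -11/16
6 of 15 · rbrbrb · max L -11/16 · min R -5/8 gives -21/32
7 of 15 · rbrbrbb · max L -21/32 · min R -5/8 gives -41/64
8 of 15 · rbrbrbbb · max L -41/64 · min R -5/8 gives -81/128
9 of 15 · rbrbrbbbr · max L -41/64 · min R -81/128 gives -163/256
10 of 15 · rbrbrbbbrb · max L -163/256 · min R -81/128 gives -325/512
11 of 15 · rbrbrbbbrbb · max L -325/512 · min R -81/128 gives -649/1024
12 of 15 · rbrbrbbbrbbb · max L -649/1024 · min R -81/128 gives -1297/2048
13 of 15 · rbrbrbbbrbbbr · max L -649/1024 · min R -1297/2048 gives -2595/4096
14 of 15 · rbrbrbbbrbbbrr · max L -649/1024 · min R -2595/4096 gives -5191/8192
15 of 15 · rbrbrbbbrbbbrrr · max L -649/1024 · min R -5191/8192 gives -10383/16384

-10383/16384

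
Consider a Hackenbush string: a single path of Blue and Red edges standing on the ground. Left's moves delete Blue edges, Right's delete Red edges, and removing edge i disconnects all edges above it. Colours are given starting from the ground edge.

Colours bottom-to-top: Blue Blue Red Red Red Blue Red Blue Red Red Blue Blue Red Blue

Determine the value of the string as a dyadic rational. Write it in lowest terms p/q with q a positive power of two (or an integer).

4763/4096

val(B) = { 0 | ∅ } ⇒ 1
val(BB) = { 0,1 | ∅ } ⇒ 2
val(BBR) = { 0,1 | 2 } ⇒ 3/2
val(BBRR) = { 0,1 | 3/2,2 } ⇒ 5/4
val(BBRRR) = { 0,1 | 5/4,3/2,2 } ⇒ 9/8
val(BBRRRB) = { 0,1,9/8 | 5/4,3/2,2 } ⇒ 19/16
val(BBRRRBR) = { 0,1,9/8 | 19/16,5/4,3/2,2 } ⇒ 37/32
val(BBRRRBRB) = { 0,1,9/8,37/32 | 19/16,5/4,3/2,2 } ⇒ 75/64
val(BBRRRBRBR) = { 0,1,9/8,37/32 | 75/64,19/16,5/4,3/2,2 } ⇒ 149/128
val(BBRRRBRBRR) = { 0,1,9/8,37/32 | 149/128,75/64,19/16,5/4,3/2,2 } ⇒ 297/256
val(BBRRRBRBRRB) = { 0,1,9/8,37/32,297/256 | 149/128,75/64,19/16,5/4,3/2,2 } ⇒ 595/512
val(BBRRRBRBRRBB) = { 0,1,9/8,37/32,297/256,595/512 | 149/128,75/64,19/16,5/4,3/2,2 } ⇒ 1191/1024
val(BBRRRBRBRRBBR) = { 0,1,9/8,37/32,297/256,595/512 | 1191/1024,149/128,75/64,19/16,5/4,3/2,2 } ⇒ 2381/2048
val(BBRRRBRBRRBBRB) = { 0,1,9/8,37/32,297/256,595/512,2381/2048 | 1191/1024,149/128,75/64,19/16,5/4,3/2,2 } ⇒ 4763/4096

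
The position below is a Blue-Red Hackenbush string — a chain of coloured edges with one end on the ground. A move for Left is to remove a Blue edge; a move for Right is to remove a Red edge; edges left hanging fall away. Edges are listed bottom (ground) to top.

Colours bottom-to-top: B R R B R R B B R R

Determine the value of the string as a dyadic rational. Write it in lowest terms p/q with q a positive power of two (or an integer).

153/512

Recurse on prefixes of the 10-edge string B R R B R R B B R R:
B: Left { 0 }, Right { (no moves) } so simplest 1
BR: Left { 0 }, Right { 1 } so simplest 1/2
BRR: Left { 0 }, Right { 1/2; 1 } so simplest 1/4
BRRB: Left { 0; 1/4 }, Right { 1/2; 1 } so simplest 3/8
BRRBR: Left { 0; 1/4 }, Right { 3/8; 1/2; 1 } so simplest 5/16
BRRBRR: Left { 0; 1/4 }, Right { 5/16; 3/8; 1/2; 1 } so simplest 9/32
BRRBRRB: Left { 0; 1/4; 9/32 }, Right { 5/16; 3/8; 1/2; 1 } so simplest 19/64
BRRBRRBB: Left { 0; 1/4; 9/32; 19/64 }, Right { 5/16; 3/8; 1/2; 1 } so simplest 39/128
BRRBRRBBR: Left { 0; 1/4; 9/32; 19/64 }, Right { 39/128; 5/16; 3/8; 1/2; 1 } so simplest 77/256
BRRBRRBBRR: Left { 0; 1/4; 9/32; 19/64 }, Right { 77/256; 39/128; 5/16; 3/8; 1/2; 1 } so simplest 153/512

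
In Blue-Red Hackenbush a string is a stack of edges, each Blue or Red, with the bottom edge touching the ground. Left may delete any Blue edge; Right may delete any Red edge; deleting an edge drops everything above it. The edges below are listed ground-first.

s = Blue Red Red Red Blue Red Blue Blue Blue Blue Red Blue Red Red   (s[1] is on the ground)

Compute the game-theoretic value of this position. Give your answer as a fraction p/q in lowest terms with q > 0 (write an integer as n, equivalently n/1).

Prefix values for Blue Red Red Red Blue Red Blue Blue Blue Blue Red Blue Red Red via {L|R} + simplicity:
step 1: add Blue to get B; options L={ 0 } R={ · } => 1
step 2: add Red to get BR; options L={ 0 } R={ 1 } => 1/2
step 3: add Red to get BRR; options L={ 0 } R={ 1/2; 1 } => 1/4
step 4: add Red to get BRRR; options L={ 0 } R={ 1/4; 1/2; 1 } => 1/8
step 5: add Blue to get BRRRB; options L={ 0; 1/8 } R={ 1/4; 1/2; 1 } => 3/16
step 6: add Red to get BRRRBR; options L={ 0; 1/8 } R={ 3/16; 1/4; 1/2; 1 } => 5/32
step 7: add Blue to get BRRRBRB; options L={ 0; 1/8; 5/32 } R={ 3/16; 1/4; 1/2; 1 } => 11/64
step 8: add Blue to get BRRRBRBB; options L={ 0; 1/8; 5/32; 11/64 } R={ 3/16; 1/4; 1/2; 1 } => 23/128
step 9: add Blue to get BRRRBRBBB; options L={ 0; 1/8; 5/32; 11/64; 23/128 } R={ 3/16; 1/4; 1/2; 1 } => 47/256
step 10: add Blue to get BRRRBRBBBB; options L={ 0; 1/8; 5/32; 11/64; 23/128; 47/256 } R={ 3/16; 1/4; 1/2; 1 } => 95/512
step 11: add Red to get BRRRBRBBBBR; options L={ 0; 1/8; 5/32; 11/64; 23/128; 47/256 } R={ 95/512; 3/16; 1/4; 1/2; 1 } => 189/1024
step 12: add Blue to get BRRRBRBBBBRB; options L={ 0; 1/8; 5/32; 11/64; 23/128; 47/256; 189/1024 } R={ 95/512; 3/16; 1/4; 1/2; 1 } => 379/2048
step 13: add Red to get BRRRBRBBBBRBR; options L={ 0; 1/8; 5/32; 11/64; 23/128; 47/256; 189/1024 } R={ 379/2048; 95/512; 3/16; 1/4; 1/2; 1 } => 757/4096
step 14: add Red to get BRRRBRBBBBRBRR; options L={ 0; 1/8; 5/32; 11/64; 23/128; 47/256; 189/1024 } R={ 757/4096; 379/2048; 95/512; 3/16; 1/4; 1/2; 1 } => 1513/8192

1513/8192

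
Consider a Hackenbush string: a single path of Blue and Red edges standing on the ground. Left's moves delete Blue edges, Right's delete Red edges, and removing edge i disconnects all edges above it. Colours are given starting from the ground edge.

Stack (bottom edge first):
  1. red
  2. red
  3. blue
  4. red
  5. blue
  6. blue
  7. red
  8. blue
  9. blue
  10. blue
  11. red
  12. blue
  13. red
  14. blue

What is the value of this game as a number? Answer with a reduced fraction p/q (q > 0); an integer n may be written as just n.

1 of 14 · r · max L −∞ · min R 0 → -1
2 of 14 · rr · max L −∞ · min R -1 → -2
3 of 14 · rrb · max L -2 · min R -1 → -3/2
4 of 14 · rrbr · max L -2 · min R -3/2 → -7/4
5 of 14 · rrbrb · max L -7/4 · min R -3/2 → -13/8
6 of 14 · rrbrbb · max L -13/8 · min R -3/2 → -25/16
7 of 14 · rrbrbbr · max L -13/8 · min R -25/16 → -51/32
8 of 14 · rrbrbbrb · max L -51/32 · min R -25/16 → -101/64
9 of 14 · rrbrbbrbb · max L -101/64 · min R -25/16 → -201/128
10 of 14 · rrbrbbrbbb · max L -201/128 · min R -25/16 → -401/256
11 of 14 · rrbrbbrbbbr · max L -201/128 · min R -401/256 → -803/512
12 of 14 · rrbrbbrbbbrb · max L -803/512 · min R -401/256 → -1605/1024
13 of 14 · rrbrbbrbbbrbr · max L -803/512 · min R -1605/1024 → -3211/2048
14 of 14 · rrbrbbrbbbrbrb · max L -3211/2048 · min R -1605/1024 → -6421/4096

-6421/4096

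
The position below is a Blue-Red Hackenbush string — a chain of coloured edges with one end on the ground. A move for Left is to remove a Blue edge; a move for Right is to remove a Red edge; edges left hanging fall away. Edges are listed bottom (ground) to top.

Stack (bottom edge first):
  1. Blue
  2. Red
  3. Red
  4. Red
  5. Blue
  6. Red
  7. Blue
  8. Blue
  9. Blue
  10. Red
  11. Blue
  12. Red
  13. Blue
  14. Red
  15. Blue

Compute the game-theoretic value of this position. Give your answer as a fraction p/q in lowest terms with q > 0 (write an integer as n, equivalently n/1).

2987/16384

B: Left { 0 }, Right {  } ⇒ simplest 1
BR: Left { 0 }, Right { 1 } ⇒ simplest 1/2
BRR: Left { 0 }, Right { 1/2,1 } ⇒ simplest 1/4
BRRR: Left { 0 }, Right { 1/4,1/2,1 } ⇒ simplest 1/8
BRRRB: Left { 0,1/8 }, Right { 1/4,1/2,1 } ⇒ simplest 3/16
BRRRBR: Left { 0,1/8 }, Right { 3/16,1/4,1/2,1 } ⇒ simplest 5/32
BRRRBRB: Left { 0,1/8,5/32 }, Right { 3/16,1/4,1/2,1 } ⇒ simplest 11/64
BRRRBRBB: Left { 0,1/8,5/32,11/64 }, Right { 3/16,1/4,1/2,1 } ⇒ simplest 23/128
BRRRBRBBB: Left { 0,1/8,5/32,11/64,23/128 }, Right { 3/16,1/4,1/2,1 } ⇒ simplest 47/256
BRRRBRBBBR: Left { 0,1/8,5/32,11/64,23/128 }, Right { 47/256,3/16,1/4,1/2,1 } ⇒ simplest 93/512
BRRRBRBBBRB: Left { 0,1/8,5/32,11/64,23/128,93/512 }, Right { 47/256,3/16,1/4,1/2,1 } ⇒ simplest 187/1024
BRRRBRBBBRBR: Left { 0,1/8,5/32,11/64,23/128,93/512 }, Right { 187/1024,47/256,3/16,1/4,1/2,1 } ⇒ simplest 373/2048
BRRRBRBBBRBRB: Left { 0,1/8,5/32,11/64,23/128,93/512,373/2048 }, Right { 187/1024,47/256,3/16,1/4,1/2,1 } ⇒ simplest 747/4096
BRRRBRBBBRBRBR: Left { 0,1/8,5/32,11/64,23/128,93/512,373/2048 }, Right { 747/4096,187/1024,47/256,3/16,1/4,1/2,1 } ⇒ simplest 1493/8192
BRRRBRBBBRBRBRB: Left { 0,1/8,5/32,11/64,23/128,93/512,373/2048,1493/8192 }, Right { 747/4096,187/1024,47/256,3/16,1/4,1/2,1 } ⇒ simplest 2987/16384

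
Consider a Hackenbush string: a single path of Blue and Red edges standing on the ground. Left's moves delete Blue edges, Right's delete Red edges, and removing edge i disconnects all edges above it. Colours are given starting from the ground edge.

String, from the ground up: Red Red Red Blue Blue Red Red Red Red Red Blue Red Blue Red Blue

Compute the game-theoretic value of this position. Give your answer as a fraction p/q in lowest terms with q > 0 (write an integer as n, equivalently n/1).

-10197/4096

Recurse on prefixes of the 15-edge string Red Red Red Blue Blue Red Red Red Red Red Blue Red Blue Red Blue:
step 1: add Red to get R; options L={ none } R={ 0 } => -1
step 2: add Red to get RR; options L={ none } R={ -1 0 } => -2
step 3: add Red to get RRR; options L={ none } R={ -2 -1 0 } => -3
step 4: add Blue to get RRRB; options L={ -3 } R={ -2 -1 0 } => -5/2
step 5: add Blue to get RRRBB; options L={ -3 -5/2 } R={ -2 -1 0 } => -9/4
step 6: add Red to get RRRBBR; options L={ -3 -5/2 } R={ -9/4 -2 -1 0 } => -19/8
step 7: add Red to get RRRBBRR; options L={ -3 -5/2 } R={ -19/8 -9/4 -2 -1 0 } => -39/16
step 8: add Red to get RRRBBRRR; options L={ -3 -5/2 } R={ -39/16 -19/8 -9/4 -2 -1 0 } => -79/32
step 9: add Red to get RRRBBRRRR; options L={ -3 -5/2 } R={ -79/32 -39/16 -19/8 -9/4 -2 -1 0 } => -159/64
step 10: add Red to get RRRBBRRRRR; options L={ -3 -5/2 } R={ -159/64 -79/32 -39/16 -19/8 -9/4 -2 -1 0 } => -319/128
step 11: add Blue to get RRRBBRRRRRB; options L={ -3 -5/2 -319/128 } R={ -159/64 -79/32 -39/16 -19/8 -9/4 -2 -1 0 } => -637/256
step 12: add Red to get RRRBBRRRRRBR; options L={ -3 -5/2 -319/128 } R={ -637/256 -159/64 -79/32 -39/16 -19/8 -9/4 -2 -1 0 } => -1275/512
step 13: add Blue to get RRRBBRRRRRBRB; options L={ -3 -5/2 -319/128 -1275/512 } R={ -637/256 -159/64 -79/32 -39/16 -19/8 -9/4 -2 -1 0 } => -2549/1024
step 14: add Red to get RRRBBRRRRRBRBR; options L={ -3 -5/2 -319/128 -1275/512 } R={ -2549/1024 -637/256 -159/64 -79/32 -39/16 -19/8 -9/4 -2 -1 0 } => -5099/2048
step 15: add Blue to get RRRBBRRRRRBRBRB; options L={ -3 -5/2 -319/128 -1275/512 -5099/2048 } R={ -2549/1024 -637/256 -159/64 -79/32 -39/16 -19/8 -9/4 -2 -1 0 } => -10197/4096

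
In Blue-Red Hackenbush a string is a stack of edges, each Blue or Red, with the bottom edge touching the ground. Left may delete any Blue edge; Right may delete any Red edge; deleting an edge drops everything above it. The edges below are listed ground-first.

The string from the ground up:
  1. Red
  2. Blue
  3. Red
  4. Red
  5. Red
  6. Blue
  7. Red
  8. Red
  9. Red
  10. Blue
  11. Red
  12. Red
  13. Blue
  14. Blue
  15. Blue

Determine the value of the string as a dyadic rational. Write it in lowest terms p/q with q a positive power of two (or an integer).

Prefix values for Red Blue Red Red Red Blue Red Red Red Blue Red Red Blue Blue Blue via {L|R} + simplicity:
step 1: add Red to get R; options L={ (no moves) } R={ 0 } gives -1
step 2: add Blue to get RB; options L={ -1 } R={ 0 } gives -1/2
step 3: add Red to get RBR; options L={ -1 } R={ -1/2, 0 } gives -3/4
step 4: add Red to get RBRR; options L={ -1 } R={ -3/4, -1/2, 0 } gives -7/8
step 5: add Red to get RBRRR; options L={ -1 } R={ -7/8, -3/4, -1/2, 0 } gives -15/16
step 6: add Blue to get RBRRRB; options L={ -1, -15/16 } R={ -7/8, -3/4, -1/2, 0 } gives -29/32
step 7: add Red to get RBRRRBR; options L={ -1, -15/16 } R={ -29/32, -7/8, -3/4, -1/2, 0 } gives -59/64
step 8: add Red to get RBRRRBRR; options L={ -1, -15/16 } R={ -59/64, -29/32, -7/8, -3/4, -1/2, 0 } gives -119/128
step 9: add Red to get RBRRRBRRR; options L={ -1, -15/16 } R={ -119/128, -59/64, -29/32, -7/8, -3/4, -1/2, 0 } gives -239/256
step 10: add Blue to get RBRRRBRRRB; options L={ -1, -15/16, -239/256 } R={ -119/128, -59/64, -29/32, -7/8, -3/4, -1/2, 0 } gives -477/512
step 11: add Red to get RBRRRBRRRBR; options L={ -1, -15/16, -239/256 } R={ -477/512, -119/128, -59/64, -29/32, -7/8, -3/4, -1/2, 0 } gives -955/1024
step 12: add Red to get RBRRRBRRRBRR; options L={ -1, -15/16, -239/256 } R={ -955/1024, -477/512, -119/128, -59/64, -29/32, -7/8, -3/4, -1/2, 0 } gives -1911/2048
step 13: add Blue to get RBRRRBRRRBRRB; options L={ -1, -15/16, -239/256, -1911/2048 } R={ -955/1024, -477/512, -119/128, -59/64, -29/32, -7/8, -3/4, -1/2, 0 } gives -3821/4096
step 14: add Blue to get RBRRRBRRRBRRBB; options L={ -1, -15/16, -239/256, -1911/2048, -3821/4096 } R={ -955/1024, -477/512, -119/128, -59/64, -29/32, -7/8, -3/4, -1/2, 0 } gives -7641/8192
step 15: add Blue to get RBRRRBRRRBRRBBB; options L={ -1, -15/16, -239/256, -1911/2048, -3821/4096, -7641/8192 } R={ -955/1024, -477/512, -119/128, -59/64, -29/32, -7/8, -3/4, -1/2, 0 } gives -15281/16384

-15281/16384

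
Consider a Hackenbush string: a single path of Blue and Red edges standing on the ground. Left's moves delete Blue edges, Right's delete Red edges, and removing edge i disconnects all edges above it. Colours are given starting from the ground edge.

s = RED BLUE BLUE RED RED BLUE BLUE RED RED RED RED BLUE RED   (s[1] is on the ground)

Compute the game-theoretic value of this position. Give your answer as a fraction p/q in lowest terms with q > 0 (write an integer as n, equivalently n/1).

-1659/4096

edge 1 of 13 (RED): { ∅ | 0 } — -1
edge 2 of 13 (BLUE): { -1 | 0 } — -1/2
edge 3 of 13 (BLUE): { -1 -1/2 | 0 } — -1/4
edge 4 of 13 (RED): { -1 -1/2 | -1/4 0 } — -3/8
edge 5 of 13 (RED): { -1 -1/2 | -3/8 -1/4 0 } — -7/16
edge 6 of 13 (BLUE): { -1 -1/2 -7/16 | -3/8 -1/4 0 } — -13/32
edge 7 of 13 (BLUE): { -1 -1/2 -7/16 -13/32 | -3/8 -1/4 0 } — -25/64
edge 8 of 13 (RED): { -1 -1/2 -7/16 -13/32 | -25/64 -3/8 -1/4 0 } — -51/128
edge 9 of 13 (RED): { -1 -1/2 -7/16 -13/32 | -51/128 -25/64 -3/8 -1/4 0 } — -103/256
edge 10 of 13 (RED): { -1 -1/2 -7/16 -13/32 | -103/256 -51/128 -25/64 -3/8 -1/4 0 } — -207/512
edge 11 of 13 (RED): { -1 -1/2 -7/16 -13/32 | -207/512 -103/256 -51/128 -25/64 -3/8 -1/4 0 } — -415/1024
edge 12 of 13 (BLUE): { -1 -1/2 -7/16 -13/32 -415/1024 | -207/512 -103/256 -51/128 -25/64 -3/8 -1/4 0 } — -829/2048
edge 13 of 13 (RED): { -1 -1/2 -7/16 -13/32 -415/1024 | -829/2048 -207/512 -103/256 -51/128 -25/64 -3/8 -1/4 0 } — -1659/4096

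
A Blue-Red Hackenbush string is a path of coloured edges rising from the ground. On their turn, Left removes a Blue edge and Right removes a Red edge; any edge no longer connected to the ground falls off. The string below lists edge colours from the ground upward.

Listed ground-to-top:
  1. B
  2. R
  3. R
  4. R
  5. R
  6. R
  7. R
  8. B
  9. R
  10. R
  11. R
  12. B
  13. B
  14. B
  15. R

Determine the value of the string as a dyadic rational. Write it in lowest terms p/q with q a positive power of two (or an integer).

B: Left { 0 }, Right { · } — simplest 1
BR: Left { 0 }, Right { 1 } — simplest 1/2
BRR: Left { 0 }, Right { 1/2; 1 } — simplest 1/4
BRRR: Left { 0 }, Right { 1/4; 1/2; 1 } — simplest 1/8
BRRRR: Left { 0 }, Right { 1/8; 1/4; 1/2; 1 } — simplest 1/16
BRRRRR: Left { 0 }, Right { 1/16; 1/8; 1/4; 1/2; 1 } — simplest 1/32
BRRRRRR: Left { 0 }, Right { 1/32; 1/16; 1/8; 1/4; 1/2; 1 } — simplest 1/64
BRRRRRRB: Left { 0; 1/64 }, Right { 1/32; 1/16; 1/8; 1/4; 1/2; 1 } — simplest 3/128
BRRRRRRBR: Left { 0; 1/64 }, Right { 3/128; 1/32; 1/16; 1/8; 1/4; 1/2; 1 } — simplest 5/256
BRRRRRRBRR: Left { 0; 1/64 }, Right { 5/256; 3/128; 1/32; 1/16; 1/8; 1/4; 1/2; 1 } — simplest 9/512
BRRRRRRBRRR: Left { 0; 1/64 }, Right { 9/512; 5/256; 3/128; 1/32; 1/16; 1/8; 1/4; 1/2; 1 } — simplest 17/1024
BRRRRRRBRRRB: Left { 0; 1/64; 17/1024 }, Right { 9/512; 5/256; 3/128; 1/32; 1/16; 1/8; 1/4; 1/2; 1 } — simplest 35/2048
BRRRRRRBRRRBB: Left { 0; 1/64; 17/1024; 35/2048 }, Right { 9/512; 5/256; 3/128; 1/32; 1/16; 1/8; 1/4; 1/2; 1 } — simplest 71/4096
BRRRRRRBRRRBBB: Left { 0; 1/64; 17/1024; 35/2048; 71/4096 }, Right { 9/512; 5/256; 3/128; 1/32; 1/16; 1/8; 1/4; 1/2; 1 } — simplest 143/8192
BRRRRRRBRRRBBBR: Left { 0; 1/64; 17/1024; 35/2048; 71/4096 }, Right { 143/8192; 9/512; 5/256; 3/128; 1/32; 1/16; 1/8; 1/4; 1/2; 1 } — simplest 285/16384

285/16384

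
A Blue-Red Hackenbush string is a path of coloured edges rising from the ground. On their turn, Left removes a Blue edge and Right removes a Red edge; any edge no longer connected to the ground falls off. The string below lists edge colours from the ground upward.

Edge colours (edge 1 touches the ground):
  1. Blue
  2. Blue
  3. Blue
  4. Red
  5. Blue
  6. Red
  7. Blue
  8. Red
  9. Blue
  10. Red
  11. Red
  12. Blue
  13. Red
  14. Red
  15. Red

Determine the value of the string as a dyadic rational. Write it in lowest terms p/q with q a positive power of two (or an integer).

Recurse on prefixes of the 15-edge string Blue Blue Blue Red Blue Red Blue Red Blue Red Red Blue Red Red Red:
step 1: add Blue to get B; options L={ 0 } R={ none } -> 1
step 2: add Blue to get BB; options L={ 0, 1 } R={ none } -> 2
step 3: add Blue to get BBB; options L={ 0, 1, 2 } R={ none } -> 3
step 4: add Red to get BBBR; options L={ 0, 1, 2 } R={ 3 } -> 5/2
step 5: add Blue to get BBBRB; options L={ 0, 1, 2, 5/2 } R={ 3 } -> 11/4
step 6: add Red to get BBBRBR; options L={ 0, 1, 2, 5/2 } R={ 11/4, 3 } -> 21/8
step 7: add Blue to get BBBRBRB; options L={ 0, 1, 2, 5/2, 21/8 } R={ 11/4, 3 } -> 43/16
step 8: add Red to get BBBRBRBR; options L={ 0, 1, 2, 5/2, 21/8 } R={ 43/16, 11/4, 3 } -> 85/32
step 9: add Blue to get BBBRBRBRB; options L={ 0, 1, 2, 5/2, 21/8, 85/32 } R={ 43/16, 11/4, 3 } -> 171/64
step 10: add Red to get BBBRBRBRBR; options L={ 0, 1, 2, 5/2, 21/8, 85/32 } R={ 171/64, 43/16, 11/4, 3 } -> 341/128
step 11: add Red to get BBBRBRBRBRR; options L={ 0, 1, 2, 5/2, 21/8, 85/32 } R={ 341/128, 171/64, 43/16, 11/4, 3 } -> 681/256
step 12: add Blue to get BBBRBRBRBRRB; options L={ 0, 1, 2, 5/2, 21/8, 85/32, 681/256 } R={ 341/128, 171/64, 43/16, 11/4, 3 } -> 1363/512
step 13: add Red to get BBBRBRBRBRRBR; options L={ 0, 1, 2, 5/2, 21/8, 85/32, 681/256 } R={ 1363/512, 341/128, 171/64, 43/16, 11/4, 3 } -> 2725/1024
step 14: add Red to get BBBRBRBRBRRBRR; options L={ 0, 1, 2, 5/2, 21/8, 85/32, 681/256 } R={ 2725/1024, 1363/512, 341/128, 171/64, 43/16, 11/4, 3 } -> 5449/2048
step 15: add Red to get BBBRBRBRBRRBRRR; options L={ 0, 1, 2, 5/2, 21/8, 85/32, 681/256 } R={ 5449/2048, 2725/1024, 1363/512, 341/128, 171/64, 43/16, 11/4, 3 } -> 10897/4096

10897/4096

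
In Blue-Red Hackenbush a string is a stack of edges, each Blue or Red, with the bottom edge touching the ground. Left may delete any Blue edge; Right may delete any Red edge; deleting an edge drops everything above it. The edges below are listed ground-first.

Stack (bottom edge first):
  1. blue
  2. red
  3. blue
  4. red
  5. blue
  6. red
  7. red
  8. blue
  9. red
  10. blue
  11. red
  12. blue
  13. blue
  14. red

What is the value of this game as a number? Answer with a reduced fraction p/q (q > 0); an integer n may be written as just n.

Prefix values for blue red blue red blue red red blue red blue red blue blue red via {L|R} + simplicity:
step 1: add blue to get b; options L={ 0 } R={ ∅ } — 1
step 2: add red to get br; options L={ 0 } R={ 1 } — 1/2
step 3: add blue to get brb; options L={ 0; 1/2 } R={ 1 } — 3/4
step 4: add red to get brbr; options L={ 0; 1/2 } R={ 3/4; 1 } — 5/8
step 5: add blue to get brbrb; options L={ 0; 1/2; 5/8 } R={ 3/4; 1 } — 11/16
step 6: add red to get brbrbr; options L={ 0; 1/2; 5/8 } R={ 11/16; 3/4; 1 } — 21/32
step 7: add red to get brbrbrr; options L={ 0; 1/2; 5/8 } R={ 21/32; 11/16; 3/4; 1 } — 41/64
step 8: add blue to get brbrbrrb; options L={ 0; 1/2; 5/8; 41/64 } R={ 21/32; 11/16; 3/4; 1 } — 83/128
step 9: add red to get brbrbrrbr; options L={ 0; 1/2; 5/8; 41/64 } R={ 83/128; 21/32; 11/16; 3/4; 1 } — 165/256
step 10: add blue to get brbrbrrbrb; options L={ 0; 1/2; 5/8; 41/64; 165/256 } R={ 83/128; 21/32; 11/16; 3/4; 1 } — 331/512
step 11: add red to get brbrbrrbrbr; options L={ 0; 1/2; 5/8; 41/64; 165/256 } R={ 331/512; 83/128; 21/32; 11/16; 3/4; 1 } — 661/1024
step 12: add blue to get brbrbrrbrbrb; options L={ 0; 1/2; 5/8; 41/64; 165/256; 661/1024 } R={ 331/512; 83/128; 21/32; 11/16; 3/4; 1 } — 1323/2048
step 13: add blue to get brbrbrrbrbrbb; options L={ 0; 1/2; 5/8; 41/64; 165/256; 661/1024; 1323/2048 } R={ 331/512; 83/128; 21/32; 11/16; 3/4; 1 } — 2647/4096
step 14: add red to get brbrbrrbrbrbbr; options L={ 0; 1/2; 5/8; 41/64; 165/256; 661/1024; 1323/2048 } R={ 2647/4096; 331/512; 83/128; 21/32; 11/16; 3/4; 1 } — 5293/8192

5293/8192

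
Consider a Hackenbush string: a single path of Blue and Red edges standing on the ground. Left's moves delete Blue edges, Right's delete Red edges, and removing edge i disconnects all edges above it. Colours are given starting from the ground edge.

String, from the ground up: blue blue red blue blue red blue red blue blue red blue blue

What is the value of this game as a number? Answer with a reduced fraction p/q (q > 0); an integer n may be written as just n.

Prefix values for blue blue red blue blue red blue red blue blue red blue blue via {L|R} + simplicity:
step 1: add blue to get b; options L={ 0 } R={ none } gives 1
step 2: add blue to get bb; options L={ 0,1 } R={ none } gives 2
step 3: add red to get bbr; options L={ 0,1 } R={ 2 } gives 3/2
step 4: add blue to get bbrb; options L={ 0,1,3/2 } R={ 2 } gives 7/4
step 5: add blue to get bbrbb; options L={ 0,1,3/2,7/4 } R={ 2 } gives 15/8
step 6: add red to get bbrbbr; options L={ 0,1,3/2,7/4 } R={ 15/8,2 } gives 29/16
step 7: add blue to get bbrbbrb; options L={ 0,1,3/2,7/4,29/16 } R={ 15/8,2 } gives 59/32
step 8: add red to get bbrbbrbr; options L={ 0,1,3/2,7/4,29/16 } R={ 59/32,15/8,2 } gives 117/64
step 9: add blue to get bbrbbrbrb; options L={ 0,1,3/2,7/4,29/16,117/64 } R={ 59/32,15/8,2 } gives 235/128
step 10: add blue to get bbrbbrbrbb; options L={ 0,1,3/2,7/4,29/16,117/64,235/128 } R={ 59/32,15/8,2 } gives 471/256
step 11: add red to get bbrbbrbrbbr; options L={ 0,1,3/2,7/4,29/16,117/64,235/128 } R={ 471/256,59/32,15/8,2 } gives 941/512
step 12: add blue to get bbrbbrbrbbrb; options L={ 0,1,3/2,7/4,29/16,117/64,235/128,941/512 } R={ 471/256,59/32,15/8,2 } gives 1883/1024
step 13: add blue to get bbrbbrbrbbrbb; options L={ 0,1,3/2,7/4,29/16,117/64,235/128,941/512,1883/1024 } R={ 471/256,59/32,15/8,2 } gives 3767/2048

3767/2048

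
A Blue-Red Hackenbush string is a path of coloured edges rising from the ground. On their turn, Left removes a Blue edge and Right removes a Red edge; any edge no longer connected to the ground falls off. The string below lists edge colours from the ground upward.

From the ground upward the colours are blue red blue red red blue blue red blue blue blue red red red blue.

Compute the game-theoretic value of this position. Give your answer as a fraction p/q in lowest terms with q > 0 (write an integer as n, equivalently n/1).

Build G(s[:k]) for k = 1..15, string s = blue red blue red red blue blue red blue blue blue red red red blue.
G(b) = { 0 |  } => 1
G(br) = { 0 | 1 } => 1/2
G(brb) = { 0; 1/2 | 1 } => 3/4
G(brbr) = { 0; 1/2 | 3/4; 1 } => 5/8
G(brbrr) = { 0; 1/2 | 5/8; 3/4; 1 } => 9/16
G(brbrrb) = { 0; 1/2; 9/16 | 5/8; 3/4; 1 } => 19/32
G(brbrrbb) = { 0; 1/2; 9/16; 19/32 | 5/8; 3/4; 1 } => 39/64
G(brbrrbbr) = { 0; 1/2; 9/16; 19/32 | 39/64; 5/8; 3/4; 1 } => 77/128
G(brbrrbbrb) = { 0; 1/2; 9/16; 19/32; 77/128 | 39/64; 5/8; 3/4; 1 } => 155/256
G(brbrrbbrbb) = { 0; 1/2; 9/16; 19/32; 77/128; 155/256 | 39/64; 5/8; 3/4; 1 } => 311/512
G(brbrrbbrbbb) = { 0; 1/2; 9/16; 19/32; 77/128; 155/256; 311/512 | 39/64; 5/8; 3/4; 1 } => 623/1024
G(brbrrbbrbbbr) = { 0; 1/2; 9/16; 19/32; 77/128; 155/256; 311/512 | 623/1024; 39/64; 5/8; 3/4; 1 } => 1245/2048
G(brbrrbbrbbbrr) = { 0; 1/2; 9/16; 19/32; 77/128; 155/256; 311/512 | 1245/2048; 623/1024; 39/64; 5/8; 3/4; 1 } => 2489/4096
G(brbrrbbrbbbrrr) = { 0; 1/2; 9/16; 19/32; 77/128; 155/256; 311/512 | 2489/4096; 1245/2048; 623/1024; 39/64; 5/8; 3/4; 1 } => 4977/8192
G(brbrrbbrbbbrrrb) = { 0; 1/2; 9/16; 19/32; 77/128; 155/256; 311/512; 4977/8192 | 2489/4096; 1245/2048; 623/1024; 39/64; 5/8; 3/4; 1 } => 9955/16384

9955/16384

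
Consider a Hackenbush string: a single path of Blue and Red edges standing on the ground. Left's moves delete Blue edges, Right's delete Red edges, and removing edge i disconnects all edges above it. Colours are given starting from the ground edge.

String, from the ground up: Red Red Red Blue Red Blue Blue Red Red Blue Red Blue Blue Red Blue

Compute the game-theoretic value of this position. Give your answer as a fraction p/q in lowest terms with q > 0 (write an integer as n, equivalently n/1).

-10661/4096

R: Left { · }, Right { 0 } — simplest -1
RR: Left { · }, Right { -1 0 } — simplest -2
RRR: Left { · }, Right { -2 -1 0 } — simplest -3
RRRB: Left { -3 }, Right { -2 -1 0 } — simplest -5/2
RRRBR: Left { -3 }, Right { -5/2 -2 -1 0 } — simplest -11/4
RRRBRB: Left { -3 -11/4 }, Right { -5/2 -2 -1 0 } — simplest -21/8
RRRBRBB: Left { -3 -11/4 -21/8 }, Right { -5/2 -2 -1 0 } — simplest -41/16
RRRBRBBR: Left { -3 -11/4 -21/8 }, Right { -41/16 -5/2 -2 -1 0 } — simplest -83/32
RRRBRBBRR: Left { -3 -11/4 -21/8 }, Right { -83/32 -41/16 -5/2 -2 -1 0 } — simplest -167/64
RRRBRBBRRB: Left { -3 -11/4 -21/8 -167/64 }, Right { -83/32 -41/16 -5/2 -2 -1 0 } — simplest -333/128
RRRBRBBRRBR: Left { -3 -11/4 -21/8 -167/64 }, Right { -333/128 -83/32 -41/16 -5/2 -2 -1 0 } — simplest -667/256
RRRBRBBRRBRB: Left { -3 -11/4 -21/8 -167/64 -667/256 }, Right { -333/128 -83/32 -41/16 -5/2 -2 -1 0 } — simplest -1333/512
RRRBRBBRRBRBB: Left { -3 -11/4 -21/8 -167/64 -667/256 -1333/512 }, Right { -333/128 -83/32 -41/16 -5/2 -2 -1 0 } — simplest -2665/1024
RRRBRBBRRBRBBR: Left { -3 -11/4 -21/8 -167/64 -667/256 -1333/512 }, Right { -2665/1024 -333/128 -83/32 -41/16 -5/2 -2 -1 0 } — simplest -5331/2048
RRRBRBBRRBRBBRB: Left { -3 -11/4 -21/8 -167/64 -667/256 -1333/512 -5331/2048 }, Right { -2665/1024 -333/128 -83/32 -41/16 -5/2 -2 -1 0 } — simplest -10661/4096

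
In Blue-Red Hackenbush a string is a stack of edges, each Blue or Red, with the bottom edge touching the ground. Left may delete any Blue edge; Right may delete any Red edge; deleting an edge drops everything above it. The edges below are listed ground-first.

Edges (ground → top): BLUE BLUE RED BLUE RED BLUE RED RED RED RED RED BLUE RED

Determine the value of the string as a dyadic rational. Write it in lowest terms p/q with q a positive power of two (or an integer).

3333/2048

Recurse on prefixes of the 13-edge string BLUE BLUE RED BLUE RED BLUE RED RED RED RED RED BLUE RED:
1 of 13 · B · max L 0 · min R +∞ -> 1
2 of 13 · BB · max L 1 · min R +∞ -> 2
3 of 13 · BBR · max L 1 · min R 2 -> 3/2
4 of 13 · BBRB · max L 3/2 · min R 2 -> 7/4
5 of 13 · BBRBR · max L 3/2 · min R 7/4 -> 13/8
6 of 13 · BBRBRB · max L 13/8 · min R 7/4 -> 27/16
7 of 13 · BBRBRBR · max L 13/8 · min R 27/16 -> 53/32
8 of 13 · BBRBRBRR · max L 13/8 · min R 53/32 -> 105/64
9 of 13 · BBRBRBRRR · max L 13/8 · min R 105/64 -> 209/128
10 of 13 · BBRBRBRRRR · max L 13/8 · min R 209/128 -> 417/256
11 of 13 · BBRBRBRRRRR · max L 13/8 · min R 417/256 -> 833/512
12 of 13 · BBRBRBRRRRRB · max L 833/512 · min R 417/256 -> 1667/1024
13 of 13 · BBRBRBRRRRRBR · max L 833/512 · min R 1667/1024 -> 3333/2048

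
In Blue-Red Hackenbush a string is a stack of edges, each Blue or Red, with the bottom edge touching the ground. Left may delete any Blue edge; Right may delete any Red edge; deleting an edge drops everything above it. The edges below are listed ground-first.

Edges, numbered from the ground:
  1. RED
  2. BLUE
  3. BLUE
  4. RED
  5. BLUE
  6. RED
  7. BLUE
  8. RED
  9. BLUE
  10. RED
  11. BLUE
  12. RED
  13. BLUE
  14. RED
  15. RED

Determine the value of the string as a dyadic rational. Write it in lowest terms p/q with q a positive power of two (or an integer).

-5463/16384

Recurse on prefixes of the 15-edge string RED BLUE BLUE RED BLUE RED BLUE RED BLUE RED BLUE RED BLUE RED RED:
val_1 [R]  L=[]  R=[0]  — -1
val_2 [RB]  L=[-1]  R=[0]  — -1/2
val_3 [RBB]  L=[-1 -1/2]  R=[0]  — -1/4
val_4 [RBBR]  L=[-1 -1/2]  R=[-1/4 0]  — -3/8
val_5 [RBBRB]  L=[-1 -1/2 -3/8]  R=[-1/4 0]  — -5/16
val_6 [RBBRBR]  L=[-1 -1/2 -3/8]  R=[-5/16 -1/4 0]  — -11/32
val_7 [RBBRBRB]  L=[-1 -1/2 -3/8 -11/32]  R=[-5/16 -1/4 0]  — -21/64
val_8 [RBBRBRBR]  L=[-1 -1/2 -3/8 -11/32]  R=[-21/64 -5/16 -1/4 0]  — -43/128
val_9 [RBBRBRBRB]  L=[-1 -1/2 -3/8 -11/32 -43/128]  R=[-21/64 -5/16 -1/4 0]  — -85/256
val_10 [RBBRBRBRBR]  L=[-1 -1/2 -3/8 -11/32 -43/128]  R=[-85/256 -21/64 -5/16 -1/4 0]  — -171/512
val_11 [RBBRBRBRBRB]  L=[-1 -1/2 -3/8 -11/32 -43/128 -171/512]  R=[-85/256 -21/64 -5/16 -1/4 0]  — -341/1024
val_12 [RBBRBRBRBRBR]  L=[-1 -1/2 -3/8 -11/32 -43/128 -171/512]  R=[-341/1024 -85/256 -21/64 -5/16 -1/4 0]  — -683/2048
val_13 [RBBRBRBRBRBRB]  L=[-1 -1/2 -3/8 -11/32 -43/128 -171/512 -683/2048]  R=[-341/1024 -85/256 -21/64 -5/16 -1/4 0]  — -1365/4096
val_14 [RBBRBRBRBRBRBR]  L=[-1 -1/2 -3/8 -11/32 -43/128 -171/512 -683/2048]  R=[-1365/4096 -341/1024 -85/256 -21/64 -5/16 -1/4 0]  — -2731/8192
val_15 [RBBRBRBRBRBRBRR]  L=[-1 -1/2 -3/8 -11/32 -43/128 -171/512 -683/2048]  R=[-2731/8192 -1365/4096 -341/1024 -85/256 -21/64 -5/16 -1/4 0]  — -5463/16384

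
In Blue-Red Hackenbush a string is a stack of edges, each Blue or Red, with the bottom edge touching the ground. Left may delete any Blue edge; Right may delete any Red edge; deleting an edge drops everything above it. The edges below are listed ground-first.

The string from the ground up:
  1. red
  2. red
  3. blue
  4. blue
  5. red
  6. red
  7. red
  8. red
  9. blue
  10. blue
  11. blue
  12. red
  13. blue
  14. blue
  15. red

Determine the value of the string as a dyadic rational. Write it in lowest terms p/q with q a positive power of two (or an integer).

Recurse on prefixes of the 15-edge string red red blue blue red red red red blue blue blue red blue blue red:
edge 1 of 15 (red): { · | 0 } => -1
edge 2 of 15 (red): { · | -1, 0 } => -2
edge 3 of 15 (blue): { -2 | -1, 0 } => -3/2
edge 4 of 15 (blue): { -2, -3/2 | -1, 0 } => -5/4
edge 5 of 15 (red): { -2, -3/2 | -5/4, -1, 0 } => -11/8
edge 6 of 15 (red): { -2, -3/2 | -11/8, -5/4, -1, 0 } => -23/16
edge 7 of 15 (red): { -2, -3/2 | -23/16, -11/8, -5/4, -1, 0 } => -47/32
edge 8 of 15 (red): { -2, -3/2 | -47/32, -23/16, -11/8, -5/4, -1, 0 } => -95/64
edge 9 of 15 (blue): { -2, -3/2, -95/64 | -47/32, -23/16, -11/8, -5/4, -1, 0 } => -189/128
edge 10 of 15 (blue): { -2, -3/2, -95/64, -189/128 | -47/32, -23/16, -11/8, -5/4, -1, 0 } => -377/256
edge 11 of 15 (blue): { -2, -3/2, -95/64, -189/128, -377/256 | -47/32, -23/16, -11/8, -5/4, -1, 0 } => -753/512
edge 12 of 15 (red): { -2, -3/2, -95/64, -189/128, -377/256 | -753/512, -47/32, -23/16, -11/8, -5/4, -1, 0 } => -1507/1024
edge 13 of 15 (blue): { -2, -3/2, -95/64, -189/128, -377/256, -1507/1024 | -753/512, -47/32, -23/16, -11/8, -5/4, -1, 0 } => -3013/2048
edge 14 of 15 (blue): { -2, -3/2, -95/64, -189/128, -377/256, -1507/1024, -3013/2048 | -753/512, -47/32, -23/16, -11/8, -5/4, -1, 0 } => -6025/4096
edge 15 of 15 (red): { -2, -3/2, -95/64, -189/128, -377/256, -1507/1024, -3013/2048 | -6025/4096, -753/512, -47/32, -23/16, -11/8, -5/4, -1, 0 } => -12051/8192

-12051/8192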